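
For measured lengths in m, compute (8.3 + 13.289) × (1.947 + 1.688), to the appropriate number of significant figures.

78.5 m²

8.3 + 13.289 = 21.589, limited to 1 d.p. → 3 s.f.; 1.947 + 1.688 = 3.635, limited to 3 d.p. → 4 s.f.
Carrying full precision, 21.589 × 3.635 = 78.476015; keep min(3, 4) = 3 s.f.
Rounded to 3 significant figures: 78.5 m².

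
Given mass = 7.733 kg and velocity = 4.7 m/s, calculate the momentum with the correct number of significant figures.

momentum = 7.733 kg × 4.7 m/s = 36.3451 kg·m/s.
7.733 has 4 significant figures; 4.7 has 2.
Division/multiplication keeps the fewest: 2 significant figures.
Rounded: 36 kg·m/s.

36 kg·m/s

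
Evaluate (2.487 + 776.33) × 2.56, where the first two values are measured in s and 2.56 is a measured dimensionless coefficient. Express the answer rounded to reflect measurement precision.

2.487 s + 776.33 s = 778.817 s; the sum is limited to 2 decimal places (5 s.f.).
Carrying full precision, 778.817 × 2.56 = 1993.77152 s; 2.56 has 3 s.f., so the result keeps min(5, 3) = 3 s.f.
Rounded to 3 significant figures: 1.99 × 10³ s.

1.99 × 10³ s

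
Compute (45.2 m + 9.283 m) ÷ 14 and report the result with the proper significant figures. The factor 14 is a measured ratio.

45.2 m + 9.283 m = 54.483 m; the sum is limited to 1 decimal place (3 s.f.).
Carrying full precision, 54.483 ÷ 14 = 3.89164285714… m; 14 has 2 s.f., so the result keeps min(3, 2) = 2 s.f.
Rounded to 2 significant figures: 3.9 m.

3.9 m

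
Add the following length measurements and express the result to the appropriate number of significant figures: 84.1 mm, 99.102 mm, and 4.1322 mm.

84.1 mm + 99.102 mm + 4.1322 mm = 187.3342 mm.
Addition/subtraction keeps the fewest decimal places: 84.1 → 1 decimal place, 99.102 → 3 decimal places, 4.1322 → 4 decimal places; limit is 1.
Rounded to 1 decimal place: 187.3 mm.

187.3 mm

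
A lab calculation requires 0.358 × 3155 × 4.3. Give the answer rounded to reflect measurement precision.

0.358 × 3155 × 4.3 = 4856.807
Multiplication/division keeps the fewest significant figures: 0.358 → 3 s.f., 3155 → 4 s.f., 4.3 → 2 s.f.; limit is 2.
Rounded to 2 significant figures: 4.9 × 10³.

4.9 × 10³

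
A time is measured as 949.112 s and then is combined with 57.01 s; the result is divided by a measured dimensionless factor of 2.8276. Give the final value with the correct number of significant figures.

3.5582 × 10^2 s

949.112 s + 57.01 s = 1006.122 s; the sum is limited to 2 decimal places (6 s.f.).
Carrying full precision, 1006.122 ÷ 2.8276 = 355.82189843… s; 2.8276 has 5 s.f., so the result keeps min(6, 5) = 5 s.f.
Rounded to 5 significant figures: 3.5582 × 10^2 s.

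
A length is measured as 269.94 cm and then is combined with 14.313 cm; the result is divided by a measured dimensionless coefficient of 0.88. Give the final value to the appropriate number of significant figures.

3.2 × 10^2 cm

269.94 cm + 14.313 cm = 284.253 cm; the sum is limited to 2 decimal places (5 s.f.).
Carrying full precision, 284.253 ÷ 0.88 = 323.014772727… cm; 0.88 has 2 s.f., so the result keeps min(5, 2) = 2 s.f.
Rounded to 2 significant figures: 3.2 × 10^2 cm.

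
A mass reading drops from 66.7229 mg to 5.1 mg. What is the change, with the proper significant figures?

66.7229 mg − 5.1 mg = 61.6229 mg.
Addition/subtraction keeps the fewest decimal places: 66.7229 → 4 decimal places, 5.1 → 1 decimal place; limit is 1.
Rounded to 1 decimal place: 61.6 mg.

61.6 mg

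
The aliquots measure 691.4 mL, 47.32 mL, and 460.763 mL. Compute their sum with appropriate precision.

691.4 mL + 47.32 mL + 460.763 mL = 1199.483 mL.
Addition/subtraction keeps the fewest decimal places: 691.4 → 1 decimal place, 47.32 → 2 decimal places, 460.763 → 3 decimal places; limit is 1.
Rounded to 1 decimal place: 1199.5 mL.

1199.5 mL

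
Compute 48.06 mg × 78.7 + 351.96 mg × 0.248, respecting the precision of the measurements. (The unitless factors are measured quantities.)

48.06 × 78.7 = 3782.322 → 3.78 × 10³ mg (3 s.f., last digit at the 10^1 place).
351.96 × 0.248 = 87.28608 → 87.3 mg (3 s.f., last digit at the 10^-1 place).
Sum: 3869.60808 mg; keep the coarser place, 10^1.
Result: 3.87 × 10³ mg.

3.87 × 10³ mg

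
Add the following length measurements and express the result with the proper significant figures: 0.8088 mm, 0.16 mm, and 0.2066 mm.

0.8088 mm + 0.16 mm + 0.2066 mm = 1.1754 mm.
Addition/subtraction keeps the fewest decimal places: 0.8088 → 4 decimal places, 0.16 → 2 decimal places, 0.2066 → 4 decimal places; limit is 2.
Rounded to 2 decimal places: 1.18 mm.

1.18 mm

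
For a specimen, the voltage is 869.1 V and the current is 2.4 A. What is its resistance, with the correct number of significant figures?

3.6 × 10^2 Ω

resistance = 869.1 V ÷ 2.4 A = 362.125 Ω.
869.1 has 4 significant figures; 2.4 has 2.
Division/multiplication keeps the fewest: 2 significant figures.
Rounded: 3.6 × 10^2 Ω.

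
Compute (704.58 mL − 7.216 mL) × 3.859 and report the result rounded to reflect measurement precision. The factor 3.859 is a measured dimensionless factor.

704.58 mL − 7.216 mL = 697.364 mL; the difference is limited to 2 decimal places (5 s.f.).
Carrying full precision, 697.364 × 3.859 = 2691.127676 mL; 3.859 has 4 s.f., so the result keeps min(5, 4) = 4 s.f.
Rounded to 4 significant figures: 2691 mL.

2691 mL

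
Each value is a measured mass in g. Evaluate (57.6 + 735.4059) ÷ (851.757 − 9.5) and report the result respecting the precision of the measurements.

0.9415

57.6 + 735.4059 = 793.0059, limited to 1 d.p. → 4 s.f.; 851.757 − 9.5 = 842.257, limited to 1 d.p. → 4 s.f.
Carrying full precision, 793.0059 ÷ 842.257 = 0.94152485524…; keep min(4, 4) = 4 s.f.
Rounded to 4 significant figures: 0.9415.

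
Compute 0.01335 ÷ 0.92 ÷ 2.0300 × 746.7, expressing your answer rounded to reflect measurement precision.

0.01335 ÷ 0.92 ÷ 2.0300 × 746.7 = 5.33756960805…
Multiplication/division keeps the fewest significant figures: 0.01335 → 4 s.f., 0.92 → 2 s.f., 2.0300 → 5 s.f., 746.7 → 4 s.f.; limit is 2.
Rounded to 2 significant figures: 5.3.

5.3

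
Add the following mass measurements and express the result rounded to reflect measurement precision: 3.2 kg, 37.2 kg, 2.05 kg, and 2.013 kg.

44.5 kg

3.2 kg + 37.2 kg + 2.05 kg + 2.013 kg = 44.463 kg.
Addition/subtraction keeps the fewest decimal places: 3.2 → 1 decimal place, 37.2 → 1 decimal place, 2.05 → 2 decimal places, 2.013 → 3 decimal places; limit is 1.
Rounded to 1 decimal place: 44.5 kg.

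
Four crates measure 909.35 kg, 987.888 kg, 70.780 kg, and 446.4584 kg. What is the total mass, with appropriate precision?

909.35 kg + 987.888 kg + 70.780 kg + 446.4584 kg = 2414.4764 kg.
Addition/subtraction keeps the fewest decimal places: 909.35 → 2 decimal places, 987.888 → 3 decimal places, 70.780 → 3 decimal places, 446.4584 → 4 decimal places; limit is 2.
Rounded to 2 decimal places: 2414.48 kg.

2414.48 kg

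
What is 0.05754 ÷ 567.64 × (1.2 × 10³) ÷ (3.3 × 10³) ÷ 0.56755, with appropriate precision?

0.05754 ÷ 567.64 × (1.2 × 10³) ÷ (3.3 × 10³) ÷ 0.56755 = 0.0000649471419462…
Multiplication/division keeps the fewest significant figures: 0.05754 → 4 s.f., 567.64 → 5 s.f., 1.2 × 10³ → 2 s.f., 3.3 × 10³ → 2 s.f., 0.56755 → 5 s.f.; limit is 2.
Rounded to 2 significant figures: 6.5 × 10⁻⁵.

6.5 × 10⁻⁵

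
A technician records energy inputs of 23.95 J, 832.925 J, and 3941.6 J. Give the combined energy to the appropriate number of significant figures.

4798.5 J

23.95 J + 832.925 J + 3941.6 J = 4798.475 J.
Addition/subtraction keeps the fewest decimal places: 23.95 → 2 decimal places, 832.925 → 3 decimal places, 3941.6 → 1 decimal place; limit is 1.
Rounded to 1 decimal place: 4798.5 J.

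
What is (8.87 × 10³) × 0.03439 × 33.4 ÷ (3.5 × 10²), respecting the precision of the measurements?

(8.87 × 10³) × 0.03439 × 33.4 ÷ (3.5 × 10²) = 29.1094646286…
Multiplication/division keeps the fewest significant figures: 8.87 × 10³ → 3 s.f., 0.03439 → 4 s.f., 33.4 → 3 s.f., 3.5 × 10² → 2 s.f.; limit is 2.
Rounded to 2 significant figures: 29.

29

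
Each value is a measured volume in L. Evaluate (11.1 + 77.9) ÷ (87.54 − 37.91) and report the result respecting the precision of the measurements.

1.79

11.1 + 77.9 = 89.0, limited to 1 d.p. → 3 s.f.; 87.54 − 37.91 = 49.63, limited to 2 d.p. → 4 s.f.
Carrying full precision, 89.0 ÷ 49.63 = 1.79327019948…; keep min(3, 4) = 3 s.f.
Rounded to 3 significant figures: 1.79.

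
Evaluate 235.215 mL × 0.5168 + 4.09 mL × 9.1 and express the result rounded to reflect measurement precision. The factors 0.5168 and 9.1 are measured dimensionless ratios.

235.215 × 0.5168 = 121.559112 → 1.216 × 10² mL (4 s.f., last digit at the 10^-1 place).
4.09 × 9.1 = 37.219 → 37 mL (2 s.f., last digit at the 10^0 place).
Sum: 158.778112 mL; keep the coarser place, 10^0.
Result: 159 mL.

159 mL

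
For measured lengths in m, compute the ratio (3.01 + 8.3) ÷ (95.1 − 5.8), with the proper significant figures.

0.127

3.01 + 8.3 = 11.31, limited to 1 d.p. → 3 s.f.; 95.1 − 5.8 = 89.3, limited to 1 d.p. → 3 s.f.
Carrying full precision, 11.31 ÷ 89.3 = 0.126651735722…; keep min(3, 3) = 3 s.f.
Rounded to 3 significant figures: 0.127.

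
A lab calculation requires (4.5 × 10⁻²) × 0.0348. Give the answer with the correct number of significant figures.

(4.5 × 10⁻²) × 0.0348 = 0.001566
Multiplication/division keeps the fewest significant figures: 4.5 × 10⁻² → 2 s.f., 0.0348 → 3 s.f.; limit is 2.
Rounded to 2 significant figures: 0.0016.

0.0016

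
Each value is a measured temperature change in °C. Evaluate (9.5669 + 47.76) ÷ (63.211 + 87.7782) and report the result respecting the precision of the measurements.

0.3797

9.5669 + 47.76 = 57.3269, limited to 2 d.p. → 4 s.f.; 63.211 + 87.7782 = 150.9892, limited to 3 d.p. → 6 s.f.
Carrying full precision, 57.3269 ÷ 150.9892 = 0.37967549997…; keep min(4, 6) = 4 s.f.
Rounded to 4 significant figures: 0.3797.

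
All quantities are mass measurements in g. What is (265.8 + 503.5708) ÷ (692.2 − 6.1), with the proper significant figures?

1.121

265.8 + 503.5708 = 769.3708, limited to 1 d.p. → 4 s.f.; 692.2 − 6.1 = 686.1, limited to 1 d.p. → 4 s.f.
Carrying full precision, 769.3708 ÷ 686.1 = 1.12136831366…; keep min(4, 4) = 4 s.f.
Rounded to 4 significant figures: 1.121.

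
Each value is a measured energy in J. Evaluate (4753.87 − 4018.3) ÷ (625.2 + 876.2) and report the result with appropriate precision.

4753.87 − 4018.3 = 735.57, limited to 1 d.p. → 4 s.f.; 625.2 + 876.2 = 1501.4, limited to 1 d.p. → 5 s.f.
Carrying full precision, 735.57 ÷ 1501.4 = 0.489922738777…; keep min(4, 5) = 4 s.f.
Rounded to 4 significant figures: 0.4899.

0.4899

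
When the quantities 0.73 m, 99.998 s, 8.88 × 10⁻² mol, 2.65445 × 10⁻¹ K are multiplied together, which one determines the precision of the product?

0.73 m

0.73 m → 2 s.f.; 99.998 s → 5 s.f.; 8.88 × 10⁻² mol → 3 s.f.; 2.65445 × 10⁻¹ K → 6 s.f.
The fewest is 2 significant figures, from 0.73 m.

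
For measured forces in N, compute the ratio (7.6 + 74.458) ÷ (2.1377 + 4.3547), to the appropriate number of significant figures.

7.6 + 74.458 = 82.058, limited to 1 d.p. → 3 s.f.; 2.1377 + 4.3547 = 6.4924, limited to 4 d.p. → 5 s.f.
Carrying full precision, 82.058 ÷ 6.4924 = 12.6390857002…; keep min(3, 5) = 3 s.f.
Rounded to 3 significant figures: 12.6.

12.6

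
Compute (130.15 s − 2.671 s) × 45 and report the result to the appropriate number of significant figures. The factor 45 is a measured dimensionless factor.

130.15 s − 2.671 s = 127.479 s; the difference is limited to 2 decimal places (5 s.f.).
Carrying full precision, 127.479 × 45 = 5736.555 s; 45 has 2 s.f., so the result keeps min(5, 2) = 2 s.f.
Rounded to 2 significant figures: 5.7 × 10³ s.

5.7 × 10³ s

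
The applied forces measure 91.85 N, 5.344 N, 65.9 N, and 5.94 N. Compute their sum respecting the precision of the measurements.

91.85 N + 5.344 N + 65.9 N + 5.94 N = 169.034 N.
Addition/subtraction keeps the fewest decimal places: 91.85 → 2 decimal places, 5.344 → 3 decimal places, 65.9 → 1 decimal place, 5.94 → 2 decimal places; limit is 1.
Rounded to 1 decimal place: 169.0 N.

169.0 N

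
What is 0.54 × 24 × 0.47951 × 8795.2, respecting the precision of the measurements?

0.54 × 24 × 0.47951 × 8795.2 = 54657.3271219…
Multiplication/division keeps the fewest significant figures: 0.54 → 2 s.f., 24 → 2 s.f., 0.47951 → 5 s.f., 8795.2 → 5 s.f.; limit is 2.
Rounded to 2 significant figures: 5.5 × 10⁴.

5.5 × 10⁴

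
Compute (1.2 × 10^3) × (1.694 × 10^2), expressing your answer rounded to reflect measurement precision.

(1.2 × 10^3) × (1.694 × 10^2) = 203280
Multiplication/division keeps the fewest significant figures: 1.2 × 10^3 → 2 s.f., 1.694 × 10^2 → 4 s.f.; limit is 2.
Rounded to 2 significant figures: 2.0 × 10^5.

2.0 × 10^5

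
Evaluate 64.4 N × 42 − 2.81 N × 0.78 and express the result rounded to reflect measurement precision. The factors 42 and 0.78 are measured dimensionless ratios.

2.7 × 10^3 N

64.4 × 42 = 2704.8 → 2.7 × 10^3 N (2 s.f., last digit at the 10^2 place).
2.81 × 0.78 = 2.1918 → 2.2 N (2 s.f., last digit at the 10^-1 place).
Difference: 2702.6082 N; keep the coarser place, 10^2.
Result: 2.7 × 10^3 N.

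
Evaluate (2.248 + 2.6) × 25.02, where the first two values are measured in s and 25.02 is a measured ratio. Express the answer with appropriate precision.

2.248 s + 2.6 s = 4.848 s; the sum is limited to 1 decimal place (2 s.f.).
Carrying full precision, 4.848 × 25.02 = 121.29696 s; 25.02 has 4 s.f., so the result keeps min(2, 4) = 2 s.f.
Rounded to 2 significant figures: 1.2 × 10² s.

1.2 × 10² s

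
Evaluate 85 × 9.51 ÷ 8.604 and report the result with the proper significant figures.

94

85 × 9.51 ÷ 8.604 = 93.950488145…
Multiplication/division keeps the fewest significant figures: 85 → 2 s.f., 9.51 → 3 s.f., 8.604 → 4 s.f.; limit is 2.
Rounded to 2 significant figures: 94.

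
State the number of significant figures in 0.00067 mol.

0.00067: leading zeros are not significant.

2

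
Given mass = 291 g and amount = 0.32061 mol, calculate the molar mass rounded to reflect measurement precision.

molar mass = 291 g ÷ 0.32061 mol = 907.644802096… g/mol.
291 has 3 significant figures; 0.32061 has 5.
Division/multiplication keeps the fewest: 3 significant figures.
Rounded: 908 g/mol.

908 g/mol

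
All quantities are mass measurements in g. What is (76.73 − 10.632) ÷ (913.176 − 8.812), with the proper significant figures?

76.73 − 10.632 = 66.098, limited to 2 d.p. → 4 s.f.; 913.176 − 8.812 = 904.364, limited to 3 d.p. → 6 s.f.
Carrying full precision, 66.098 ÷ 904.364 = 0.0730878274677…; keep min(4, 6) = 4 s.f.
Rounded to 4 significant figures: 0.07309.

0.07309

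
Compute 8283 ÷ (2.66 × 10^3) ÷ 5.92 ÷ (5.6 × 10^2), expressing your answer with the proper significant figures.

9.4 × 10^-4

8283 ÷ (2.66 × 10^3) ÷ 5.92 ÷ (5.6 × 10^2) = 0.000939282629837…
Multiplication/division keeps the fewest significant figures: 8283 → 4 s.f., 2.66 × 10^3 → 3 s.f., 5.92 → 3 s.f., 5.6 × 10^2 → 2 s.f.; limit is 2.
Rounded to 2 significant figures: 9.4 × 10^-4.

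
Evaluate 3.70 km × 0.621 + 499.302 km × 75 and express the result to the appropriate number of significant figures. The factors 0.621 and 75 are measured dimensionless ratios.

3.7 × 10⁴ km

3.70 × 0.621 = 2.2977 → 2.30 km (3 s.f., last digit at the 10^-2 place).
499.302 × 75 = 37447.65 → 3.7 × 10⁴ km (2 s.f., last digit at the 10^3 place).
Sum: 37449.9477 km; keep the coarser place, 10^3.
Result: 3.7 × 10⁴ km.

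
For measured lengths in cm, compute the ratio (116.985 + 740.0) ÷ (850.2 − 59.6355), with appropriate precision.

116.985 + 740.0 = 856.985, limited to 1 d.p. → 4 s.f.; 850.2 − 59.6355 = 790.5645, limited to 1 d.p. → 4 s.f.
Carrying full precision, 856.985 ÷ 790.5645 = 1.08401654767…; keep min(4, 4) = 4 s.f.
Rounded to 4 significant figures: 1.084.

1.084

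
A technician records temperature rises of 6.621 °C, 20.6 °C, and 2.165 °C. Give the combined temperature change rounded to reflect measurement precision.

29.4 °C

6.621 °C + 20.6 °C + 2.165 °C = 29.386 °C.
Addition/subtraction keeps the fewest decimal places: 6.621 → 3 decimal places, 20.6 → 1 decimal place, 2.165 → 3 decimal places; limit is 1.
Rounded to 1 decimal place: 29.4 °C.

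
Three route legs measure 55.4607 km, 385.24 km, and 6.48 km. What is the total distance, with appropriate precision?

55.4607 km + 385.24 km + 6.48 km = 447.1807 km.
Addition/subtraction keeps the fewest decimal places: 55.4607 → 4 decimal places, 385.24 → 2 decimal places, 6.48 → 2 decimal places; limit is 2.
Rounded to 2 decimal places: 447.18 km.

447.18 km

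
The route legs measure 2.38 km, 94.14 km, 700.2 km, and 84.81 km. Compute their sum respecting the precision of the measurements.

2.38 km + 94.14 km + 700.2 km + 84.81 km = 881.53 km.
Addition/subtraction keeps the fewest decimal places: 2.38 → 2 decimal places, 94.14 → 2 decimal places, 700.2 → 1 decimal place, 84.81 → 2 decimal places; limit is 1.
Rounded to 1 decimal place: 881.5 km.

881.5 km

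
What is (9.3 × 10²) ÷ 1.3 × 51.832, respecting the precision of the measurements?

(9.3 × 10²) ÷ 1.3 × 51.832 = 37079.8153846…
Multiplication/division keeps the fewest significant figures: 9.3 × 10² → 2 s.f., 1.3 → 2 s.f., 51.832 → 5 s.f.; limit is 2.
Rounded to 2 significant figures: 3.7 × 10⁴.

3.7 × 10⁴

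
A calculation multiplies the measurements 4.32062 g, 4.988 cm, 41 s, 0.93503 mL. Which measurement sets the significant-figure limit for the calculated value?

4.32062 g → 6 s.f.; 4.988 cm → 4 s.f.; 41 s → 2 s.f.; 0.93503 mL → 5 s.f.
The fewest is 2 significant figures, from 41 s.

41 s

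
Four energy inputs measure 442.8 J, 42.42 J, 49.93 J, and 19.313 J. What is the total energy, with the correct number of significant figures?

442.8 J + 42.42 J + 49.93 J + 19.313 J = 554.463 J.
Addition/subtraction keeps the fewest decimal places: 442.8 → 1 decimal place, 42.42 → 2 decimal places, 49.93 → 2 decimal places, 19.313 → 3 decimal places; limit is 1.
Rounded to 1 decimal place: 554.5 J.

554.5 J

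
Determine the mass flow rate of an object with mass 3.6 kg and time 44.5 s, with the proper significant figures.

mass flow rate = 3.6 kg ÷ 44.5 s = 0.0808988764045… kg/s.
3.6 has 2 significant figures; 44.5 has 3.
Division/multiplication keeps the fewest: 2 significant figures.
Rounded: 0.081 kg/s.

0.081 kg/s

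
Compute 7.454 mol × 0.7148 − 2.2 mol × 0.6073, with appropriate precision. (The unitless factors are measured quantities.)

7.454 × 0.7148 = 5.3281192 → 5.328 mol (4 s.f., last digit at the 10^-3 place).
2.2 × 0.6073 = 1.33606 → 1.3 mol (2 s.f., last digit at the 10^-1 place).
Difference: 3.9920592 mol; keep the coarser place, 10^-1.
Result: 4.0 mol.

4.0 mol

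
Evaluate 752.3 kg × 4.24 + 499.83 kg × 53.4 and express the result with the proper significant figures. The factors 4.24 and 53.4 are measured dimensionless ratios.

2.99 × 10^4 kg

752.3 × 4.24 = 3189.752 → 3.19 × 10^3 kg (3 s.f., last digit at the 10^1 place).
499.83 × 53.4 = 26690.922 → 2.67 × 10^4 kg (3 s.f., last digit at the 10^2 place).
Sum: 29880.674 kg; keep the coarser place, 10^2.
Result: 2.99 × 10^4 kg.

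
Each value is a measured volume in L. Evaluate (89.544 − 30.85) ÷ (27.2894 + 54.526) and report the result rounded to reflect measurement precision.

89.544 − 30.85 = 58.694, limited to 2 d.p. → 4 s.f.; 27.2894 + 54.526 = 81.8154, limited to 3 d.p. → 5 s.f.
Carrying full precision, 58.694 ÷ 81.8154 = 0.717395502558…; keep min(4, 5) = 4 s.f.
Rounded to 4 significant figures: 0.7174.

0.7174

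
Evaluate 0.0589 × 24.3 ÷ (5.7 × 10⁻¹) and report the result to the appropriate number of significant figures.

0.0589 × 24.3 ÷ (5.7 × 10⁻¹) = 2.511
Multiplication/division keeps the fewest significant figures: 0.0589 → 3 s.f., 24.3 → 3 s.f., 5.7 × 10⁻¹ → 2 s.f.; limit is 2.
Rounded to 2 significant figures: 2.5.

2.5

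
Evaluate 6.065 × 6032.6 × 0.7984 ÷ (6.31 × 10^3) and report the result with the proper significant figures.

4.63

6.065 × 6032.6 × 0.7984 ÷ (6.31 × 10^3) = 4.62941915208…
Multiplication/division keeps the fewest significant figures: 6.065 → 4 s.f., 6032.6 → 5 s.f., 0.7984 → 4 s.f., 6.31 × 10^3 → 3 s.f.; limit is 3.
Rounded to 3 significant figures: 4.63.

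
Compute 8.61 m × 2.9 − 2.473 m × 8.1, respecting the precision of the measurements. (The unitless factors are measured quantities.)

5 m

8.61 × 2.9 = 24.969 → 25 m (2 s.f., last digit at the 10^0 place).
2.473 × 8.1 = 20.0313 → 2.0 × 10^1 m (2 s.f., last digit at the 10^0 place).
Difference: 4.9377 m; keep the coarser place, 10^0.
Result: 5 m.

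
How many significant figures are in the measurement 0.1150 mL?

4

0.1150: leading zeros are not significant; trailing zeros after a decimal point are significant.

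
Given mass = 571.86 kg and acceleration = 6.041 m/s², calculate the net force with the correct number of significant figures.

3455 N

net force = 571.86 kg × 6.041 m/s² = 3454.60626 N.
571.86 has 5 significant figures; 6.041 has 4.
Division/multiplication keeps the fewest: 4 significant figures.
Rounded: 3455 N.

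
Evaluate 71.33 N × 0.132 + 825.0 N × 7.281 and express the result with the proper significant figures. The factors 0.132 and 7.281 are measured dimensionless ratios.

71.33 × 0.132 = 9.41556 → 9.42 N (3 s.f., last digit at the 10^-2 place).
825.0 × 7.281 = 6006.825 → 6007 N (4 s.f., last digit at the 10^0 place).
Sum: 6016.24056 N; keep the coarser place, 10^0.
Result: 6016 N.

6016 N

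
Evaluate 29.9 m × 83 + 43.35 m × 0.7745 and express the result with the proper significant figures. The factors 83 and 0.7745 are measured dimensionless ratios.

2.5 × 10^3 m

29.9 × 83 = 2481.7 → 2.5 × 10^3 m (2 s.f., last digit at the 10^2 place).
43.35 × 0.7745 = 33.574575 → 33.57 m (4 s.f., last digit at the 10^-2 place).
Sum: 2515.274575 m; keep the coarser place, 10^2.
Result: 2.5 × 10^3 m.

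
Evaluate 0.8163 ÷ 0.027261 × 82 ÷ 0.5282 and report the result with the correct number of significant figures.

4.6 × 10³

0.8163 ÷ 0.027261 × 82 ÷ 0.5282 = 4648.61382254…
Multiplication/division keeps the fewest significant figures: 0.8163 → 4 s.f., 0.027261 → 5 s.f., 82 → 2 s.f., 0.5282 → 4 s.f.; limit is 2.
Rounded to 2 significant figures: 4.6 × 10³.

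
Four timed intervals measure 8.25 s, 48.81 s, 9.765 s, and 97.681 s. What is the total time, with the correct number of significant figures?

164.51 s

8.25 s + 48.81 s + 9.765 s + 97.681 s = 164.506 s.
Addition/subtraction keeps the fewest decimal places: 8.25 → 2 decimal places, 48.81 → 2 decimal places, 9.765 → 3 decimal places, 97.681 → 3 decimal places; limit is 2.
Rounded to 2 decimal places: 164.51 s.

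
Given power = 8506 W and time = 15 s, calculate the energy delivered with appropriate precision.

1.3 × 10^5 J

energy delivered = 8506 W × 15 s = 127590 J.
8506 has 4 significant figures; 15 has 2.
Division/multiplication keeps the fewest: 2 significant figures.
Rounded: 1.3 × 10^5 J.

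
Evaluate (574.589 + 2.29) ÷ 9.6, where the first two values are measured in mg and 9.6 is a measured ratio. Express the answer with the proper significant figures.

574.589 mg + 2.29 mg = 576.879 mg; the sum is limited to 2 decimal places (5 s.f.).
Carrying full precision, 576.879 ÷ 9.6 = 60.0915625 mg; 9.6 has 2 s.f., so the result keeps min(5, 2) = 2 s.f.
Rounded to 2 significant figures: 60. mg.

60. mg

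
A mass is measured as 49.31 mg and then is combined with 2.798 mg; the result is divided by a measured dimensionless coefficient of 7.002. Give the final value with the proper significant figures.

7.442 mg

49.31 mg + 2.798 mg = 52.108 mg; the sum is limited to 2 decimal places (4 s.f.).
Carrying full precision, 52.108 ÷ 7.002 = 7.44187375036… mg; 7.002 has 4 s.f., so the result keeps min(4, 4) = 4 s.f.
Rounded to 4 significant figures: 7.442 mg.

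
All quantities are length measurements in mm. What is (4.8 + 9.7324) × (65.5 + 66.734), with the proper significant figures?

4.8 + 9.7324 = 14.5324, limited to 1 d.p. → 3 s.f.; 65.5 + 66.734 = 132.234, limited to 1 d.p. → 4 s.f.
Carrying full precision, 14.5324 × 132.234 = 1921.6773816; keep min(3, 4) = 3 s.f.
Rounded to 3 significant figures: 1.92 × 10³ mm².

1.92 × 10³ mm²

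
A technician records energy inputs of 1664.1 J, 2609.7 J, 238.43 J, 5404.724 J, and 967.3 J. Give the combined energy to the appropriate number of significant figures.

1664.1 J + 2609.7 J + 238.43 J + 5404.724 J + 967.3 J = 10884.254 J.
Addition/subtraction keeps the fewest decimal places: 1664.1 → 1 decimal place, 2609.7 → 1 decimal place, 238.43 → 2 decimal places, 5404.724 → 3 decimal places, 967.3 → 1 decimal place; limit is 1.
Rounded to 1 decimal place: 1.08843 × 10⁴ J.

1.08843 × 10⁴ J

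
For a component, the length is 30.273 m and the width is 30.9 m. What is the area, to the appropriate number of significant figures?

area = 30.273 m × 30.9 m = 935.4357 m².
30.273 has 5 significant figures; 30.9 has 3.
Division/multiplication keeps the fewest: 3 significant figures.
Rounded: 935 m².

935 m²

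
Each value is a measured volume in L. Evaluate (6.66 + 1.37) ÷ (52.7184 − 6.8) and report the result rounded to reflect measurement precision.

0.175

6.66 + 1.37 = 8.03, limited to 2 d.p. → 3 s.f.; 52.7184 − 6.8 = 45.9184, limited to 1 d.p. → 3 s.f.
Carrying full precision, 8.03 ÷ 45.9184 = 0.1748754312…; keep min(3, 3) = 3 s.f.
Rounded to 3 significant figures: 0.175.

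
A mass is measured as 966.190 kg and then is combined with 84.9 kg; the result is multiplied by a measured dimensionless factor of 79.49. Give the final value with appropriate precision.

8.355 × 10^4 kg

966.190 kg + 84.9 kg = 1051.090 kg; the sum is limited to 1 decimal place (5 s.f.).
Carrying full precision, 1051.090 × 79.49 = 83551.1441 kg; 79.49 has 4 s.f., so the result keeps min(5, 4) = 4 s.f.
Rounded to 4 significant figures: 8.355 × 10^4 kg.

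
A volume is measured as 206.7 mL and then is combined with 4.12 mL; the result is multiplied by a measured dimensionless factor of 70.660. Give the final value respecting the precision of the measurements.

1.490 × 10⁴ mL

206.7 mL + 4.12 mL = 210.82 mL; the sum is limited to 1 decimal place (4 s.f.).
Carrying full precision, 210.82 × 70.660 = 14896.5412 mL; 70.660 has 5 s.f., so the result keeps min(4, 5) = 4 s.f.
Rounded to 4 significant figures: 1.490 × 10⁴ mL.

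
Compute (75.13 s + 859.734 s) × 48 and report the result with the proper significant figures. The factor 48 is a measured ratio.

4.5 × 10^4 s

75.13 s + 859.734 s = 934.864 s; the sum is limited to 2 decimal places (5 s.f.).
Carrying full precision, 934.864 × 48 = 44873.472 s; 48 has 2 s.f., so the result keeps min(5, 2) = 2 s.f.
Rounded to 2 significant figures: 4.5 × 10^4 s.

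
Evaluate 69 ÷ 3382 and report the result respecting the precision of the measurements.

0.020

69 ÷ 3382 = 0.0204021289178…
Multiplication/division keeps the fewest significant figures: 69 → 2 s.f., 3382 → 4 s.f.; limit is 2.
Rounded to 2 significant figures: 0.020.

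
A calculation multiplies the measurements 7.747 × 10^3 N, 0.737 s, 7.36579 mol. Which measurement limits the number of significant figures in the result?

0.737 s

7.747 × 10^3 N → 4 s.f.; 0.737 s → 3 s.f.; 7.36579 mol → 6 s.f.
The fewest is 3 significant figures, from 0.737 s.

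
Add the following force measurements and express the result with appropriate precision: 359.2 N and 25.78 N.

385.0 N

359.2 N + 25.78 N = 384.98 N.
Addition/subtraction keeps the fewest decimal places: 359.2 → 1 decimal place, 25.78 → 2 decimal places; limit is 1.
Rounded to 1 decimal place: 385.0 N.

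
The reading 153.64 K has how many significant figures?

5

153.64: every digit is nonzero and significant.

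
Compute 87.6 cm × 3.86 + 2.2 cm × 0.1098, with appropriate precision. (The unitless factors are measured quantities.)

87.6 × 3.86 = 338.136 → 338 cm (3 s.f., last digit at the 10^0 place).
2.2 × 0.1098 = 0.24156 → 2.4 × 10⁻¹ cm (2 s.f., last digit at the 10^-2 place).
Sum: 338.37756 cm; keep the coarser place, 10^0.
Result: 3.38 × 10² cm.

3.38 × 10² cm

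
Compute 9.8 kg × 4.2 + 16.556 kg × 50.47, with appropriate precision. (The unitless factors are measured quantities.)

8.77 × 10^2 kg

9.8 × 4.2 = 41.16 → 41 kg (2 s.f., last digit at the 10^0 place).
16.556 × 50.47 = 835.58132 → 835.6 kg (4 s.f., last digit at the 10^-1 place).
Sum: 876.74132 kg; keep the coarser place, 10^0.
Result: 8.77 × 10^2 kg.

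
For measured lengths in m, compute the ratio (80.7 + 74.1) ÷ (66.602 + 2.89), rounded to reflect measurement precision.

2.228

80.7 + 74.1 = 154.8, limited to 1 d.p. → 4 s.f.; 66.602 + 2.89 = 69.492, limited to 2 d.p. → 4 s.f.
Carrying full precision, 154.8 ÷ 69.492 = 2.22759454326…; keep min(4, 4) = 4 s.f.
Rounded to 4 significant figures: 2.228.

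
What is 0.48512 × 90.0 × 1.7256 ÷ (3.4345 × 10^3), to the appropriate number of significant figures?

0.48512 × 90.0 × 1.7256 ÷ (3.4345 × 10^3) = 0.0219365486912…
Multiplication/division keeps the fewest significant figures: 0.48512 → 5 s.f., 90.0 → 3 s.f., 1.7256 → 5 s.f., 3.4345 × 10^3 → 5 s.f.; limit is 3.
Rounded to 3 significant figures: 2.19 × 10^-2.

2.19 × 10^-2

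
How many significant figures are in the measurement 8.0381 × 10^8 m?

8.0381 × 10^8: in scientific notation every digit of the coefficient is significant.

5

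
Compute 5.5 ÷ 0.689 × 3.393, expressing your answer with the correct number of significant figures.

27

5.5 ÷ 0.689 × 3.393 = 27.0849056604…
Multiplication/division keeps the fewest significant figures: 5.5 → 2 s.f., 0.689 → 3 s.f., 3.393 → 4 s.f.; limit is 2.
Rounded to 2 significant figures: 27.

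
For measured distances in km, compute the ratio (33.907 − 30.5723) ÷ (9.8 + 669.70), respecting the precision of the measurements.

33.907 − 30.5723 = 3.3347, limited to 3 d.p. → 4 s.f.; 9.8 + 669.70 = 679.50, limited to 1 d.p. → 4 s.f.
Carrying full precision, 3.3347 ÷ 679.50 = 0.00490757910228…; keep min(4, 4) = 4 s.f.
Rounded to 4 significant figures: 0.004908.

0.004908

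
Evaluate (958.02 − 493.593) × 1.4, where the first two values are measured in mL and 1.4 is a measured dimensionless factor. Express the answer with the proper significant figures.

958.02 mL − 493.593 mL = 464.427 mL; the difference is limited to 2 decimal places (5 s.f.).
Carrying full precision, 464.427 × 1.4 = 650.1978 mL; 1.4 has 2 s.f., so the result keeps min(5, 2) = 2 s.f.
Rounded to 2 significant figures: 6.5 × 10^2 mL.

6.5 × 10^2 mL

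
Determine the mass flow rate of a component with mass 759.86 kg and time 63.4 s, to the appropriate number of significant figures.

mass flow rate = 759.86 kg ÷ 63.4 s = 11.9851735016… kg/s.
759.86 has 5 significant figures; 63.4 has 3.
Division/multiplication keeps the fewest: 3 significant figures.
Rounded: 12.0 kg/s.

12.0 kg/s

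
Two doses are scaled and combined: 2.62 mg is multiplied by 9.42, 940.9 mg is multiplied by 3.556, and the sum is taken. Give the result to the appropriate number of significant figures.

2.62 × 9.42 = 24.6804 → 24.7 mg (3 s.f., last digit at the 10^-1 place).
940.9 × 3.556 = 3345.8404 → 3346 mg (4 s.f., last digit at the 10^0 place).
Sum: 3370.5208 mg; keep the coarser place, 10^0.
Result: 3.371 × 10³ mg.

3.371 × 10³ mg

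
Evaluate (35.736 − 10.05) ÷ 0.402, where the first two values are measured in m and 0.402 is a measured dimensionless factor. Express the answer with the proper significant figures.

35.736 m − 10.05 m = 25.686 m; the difference is limited to 2 decimal places (4 s.f.).
Carrying full precision, 25.686 ÷ 0.402 = 63.8955223881… m; 0.402 has 3 s.f., so the result keeps min(4, 3) = 3 s.f.
Rounded to 3 significant figures: 63.9 m.

63.9 m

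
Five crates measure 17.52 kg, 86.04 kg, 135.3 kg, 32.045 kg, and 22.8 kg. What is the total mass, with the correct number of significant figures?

17.52 kg + 86.04 kg + 135.3 kg + 32.045 kg + 22.8 kg = 293.705 kg.
Addition/subtraction keeps the fewest decimal places: 17.52 → 2 decimal places, 86.04 → 2 decimal places, 135.3 → 1 decimal place, 32.045 → 3 decimal places, 22.8 → 1 decimal place; limit is 1.
Rounded to 1 decimal place: 293.7 kg.

293.7 kg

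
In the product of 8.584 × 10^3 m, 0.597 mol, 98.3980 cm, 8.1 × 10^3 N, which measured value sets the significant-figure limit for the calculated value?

8.1 × 10^3 N

8.584 × 10^3 m → 4 s.f.; 0.597 mol → 3 s.f.; 98.3980 cm → 6 s.f.; 8.1 × 10^3 N → 2 s.f.
The fewest is 2 significant figures, from 8.1 × 10^3 N.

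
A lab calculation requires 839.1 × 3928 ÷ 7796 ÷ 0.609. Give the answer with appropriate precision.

839.1 × 3928 ÷ 7796 ÷ 0.609 = 694.218330987…
Multiplication/division keeps the fewest significant figures: 839.1 → 4 s.f., 3928 → 4 s.f., 7796 → 4 s.f., 0.609 → 3 s.f.; limit is 3.
Rounded to 3 significant figures: 694.

694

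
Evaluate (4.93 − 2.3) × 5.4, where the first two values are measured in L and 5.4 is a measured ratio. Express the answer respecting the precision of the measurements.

4.93 L − 2.3 L = 2.63 L; the difference is limited to 1 decimal place (2 s.f.).
Carrying full precision, 2.63 × 5.4 = 14.202 L; 5.4 has 2 s.f., so the result keeps min(2, 2) = 2 s.f.
Rounded to 2 significant figures: 14 L.

14 L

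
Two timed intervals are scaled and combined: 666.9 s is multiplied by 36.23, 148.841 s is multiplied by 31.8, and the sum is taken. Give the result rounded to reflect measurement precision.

2.889 × 10⁴ s

666.9 × 36.23 = 24161.787 → 2.416 × 10⁴ s (4 s.f., last digit at the 10^1 place).
148.841 × 31.8 = 4733.1438 → 4.73 × 10³ s (3 s.f., last digit at the 10^1 place).
Sum: 28894.9308 s; keep the coarser place, 10^1.
Result: 2.889 × 10⁴ s.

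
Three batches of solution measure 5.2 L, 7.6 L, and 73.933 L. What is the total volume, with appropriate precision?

86.7 L

5.2 L + 7.6 L + 73.933 L = 86.733 L.
Addition/subtraction keeps the fewest decimal places: 5.2 → 1 decimal place, 7.6 → 1 decimal place, 73.933 → 3 decimal places; limit is 1.
Rounded to 1 decimal place: 86.7 L.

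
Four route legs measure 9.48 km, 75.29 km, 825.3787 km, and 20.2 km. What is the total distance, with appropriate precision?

9.48 km + 75.29 km + 825.3787 km + 20.2 km = 930.3487 km.
Addition/subtraction keeps the fewest decimal places: 9.48 → 2 decimal places, 75.29 → 2 decimal places, 825.3787 → 4 decimal places, 20.2 → 1 decimal place; limit is 1.
Rounded to 1 decimal place: 9.303 × 10^2 km.

9.303 × 10^2 km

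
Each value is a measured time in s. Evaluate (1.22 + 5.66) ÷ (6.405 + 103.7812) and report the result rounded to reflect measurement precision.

0.0624

1.22 + 5.66 = 6.88, limited to 2 d.p. → 3 s.f.; 6.405 + 103.7812 = 110.1862, limited to 3 d.p. → 6 s.f.
Carrying full precision, 6.88 ÷ 110.1862 = 0.062439761059…; keep min(3, 6) = 3 s.f.
Rounded to 3 significant figures: 0.0624.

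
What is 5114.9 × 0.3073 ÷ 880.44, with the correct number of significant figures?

1.785

5114.9 × 0.3073 ÷ 880.44 = 1.78525370269…
Multiplication/division keeps the fewest significant figures: 5114.9 → 5 s.f., 0.3073 → 4 s.f., 880.44 → 5 s.f.; limit is 4.
Rounded to 4 significant figures: 1.785.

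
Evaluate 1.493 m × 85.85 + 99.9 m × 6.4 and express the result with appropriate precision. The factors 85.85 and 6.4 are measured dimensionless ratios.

1.493 × 85.85 = 128.17405 → 128.2 m (4 s.f., last digit at the 10^-1 place).
99.9 × 6.4 = 639.36 → 6.4 × 10^2 m (2 s.f., last digit at the 10^1 place).
Sum: 767.53405 m; keep the coarser place, 10^1.
Result: 7.7 × 10^2 m.

7.7 × 10^2 m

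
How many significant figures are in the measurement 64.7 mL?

3

64.7: every digit is nonzero and significant.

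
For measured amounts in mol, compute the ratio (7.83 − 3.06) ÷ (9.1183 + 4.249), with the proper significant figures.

0.357

7.83 − 3.06 = 4.77, limited to 2 d.p. → 3 s.f.; 9.1183 + 4.249 = 13.3673, limited to 3 d.p. → 5 s.f.
Carrying full precision, 4.77 ÷ 13.3673 = 0.356840947686…; keep min(3, 5) = 3 s.f.
Rounded to 3 significant figures: 0.357.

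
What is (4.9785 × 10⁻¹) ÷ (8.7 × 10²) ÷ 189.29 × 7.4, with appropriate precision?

2.2 × 10⁻⁵

(4.9785 × 10⁻¹) ÷ (8.7 × 10²) ÷ 189.29 × 7.4 = 0.0000223708923181…
Multiplication/division keeps the fewest significant figures: 4.9785 × 10⁻¹ → 5 s.f., 8.7 × 10² → 2 s.f., 189.29 → 5 s.f., 7.4 → 2 s.f.; limit is 2.
Rounded to 2 significant figures: 2.2 × 10⁻⁵.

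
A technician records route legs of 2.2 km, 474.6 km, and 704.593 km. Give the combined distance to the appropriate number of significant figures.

2.2 km + 474.6 km + 704.593 km = 1181.393 km.
Addition/subtraction keeps the fewest decimal places: 2.2 → 1 decimal place, 474.6 → 1 decimal place, 704.593 → 3 decimal places; limit is 1.
Rounded to 1 decimal place: 1181.4 km.

1181.4 km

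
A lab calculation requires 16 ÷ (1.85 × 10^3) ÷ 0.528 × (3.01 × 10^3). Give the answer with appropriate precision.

16 ÷ (1.85 × 10^3) ÷ 0.528 × (3.01 × 10^3) = 49.3038493038…
Multiplication/division keeps the fewest significant figures: 16 → 2 s.f., 1.85 × 10^3 → 3 s.f., 0.528 → 3 s.f., 3.01 × 10^3 → 3 s.f.; limit is 2.
Rounded to 2 significant figures: 49.

49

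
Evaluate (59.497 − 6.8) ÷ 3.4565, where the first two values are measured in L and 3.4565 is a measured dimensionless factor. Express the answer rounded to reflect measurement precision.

15.2 L

59.497 L − 6.8 L = 52.697 L; the difference is limited to 1 decimal place (3 s.f.).
Carrying full precision, 52.697 ÷ 3.4565 = 15.2457688413… L; 3.4565 has 5 s.f., so the result keeps min(3, 5) = 3 s.f.
Rounded to 3 significant figures: 15.2 L.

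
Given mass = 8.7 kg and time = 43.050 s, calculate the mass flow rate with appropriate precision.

2.0 × 10⁻¹ kg/s

mass flow rate = 8.7 kg ÷ 43.050 s = 0.202090592334… kg/s.
8.7 has 2 significant figures; 43.050 has 5.
Division/multiplication keeps the fewest: 2 significant figures.
Rounded: 2.0 × 10⁻¹ kg/s.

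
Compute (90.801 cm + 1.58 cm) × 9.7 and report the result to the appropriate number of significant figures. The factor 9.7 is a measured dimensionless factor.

90.801 cm + 1.58 cm = 92.381 cm; the sum is limited to 2 decimal places (4 s.f.).
Carrying full precision, 92.381 × 9.7 = 896.0957 cm; 9.7 has 2 s.f., so the result keeps min(4, 2) = 2 s.f.
Rounded to 2 significant figures: 9.0 × 10^2 cm.

9.0 × 10^2 cm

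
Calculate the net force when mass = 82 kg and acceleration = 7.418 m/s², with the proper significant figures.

net force = 82 kg × 7.418 m/s² = 608.276 N.
82 has 2 significant figures; 7.418 has 4.
Division/multiplication keeps the fewest: 2 significant figures.
Rounded: 6.1 × 10² N.

6.1 × 10² N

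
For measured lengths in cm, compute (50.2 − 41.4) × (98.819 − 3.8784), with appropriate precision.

8.4 × 10² cm²

50.2 − 41.4 = 8.8, limited to 1 d.p. → 2 s.f.; 98.819 − 3.8784 = 94.9406, limited to 3 d.p. → 5 s.f.
Carrying full precision, 8.8 × 94.9406 = 835.47728; keep min(2, 5) = 2 s.f.
Rounded to 2 significant figures: 8.4 × 10² cm².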